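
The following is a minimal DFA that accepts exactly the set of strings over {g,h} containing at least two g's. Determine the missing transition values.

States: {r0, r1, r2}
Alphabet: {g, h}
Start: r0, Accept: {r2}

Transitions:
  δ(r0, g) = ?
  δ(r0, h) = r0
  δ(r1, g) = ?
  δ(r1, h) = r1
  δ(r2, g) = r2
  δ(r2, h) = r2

From the language and accept set, identify what each state tracks — r0: zero g's seen; r1: one g seen; r2: ≥ two g's seen.
Each missing δ(q, a) is the state matching the new tracked value after reading a.
δ(r0, g) = r1; δ(r1, g) = r2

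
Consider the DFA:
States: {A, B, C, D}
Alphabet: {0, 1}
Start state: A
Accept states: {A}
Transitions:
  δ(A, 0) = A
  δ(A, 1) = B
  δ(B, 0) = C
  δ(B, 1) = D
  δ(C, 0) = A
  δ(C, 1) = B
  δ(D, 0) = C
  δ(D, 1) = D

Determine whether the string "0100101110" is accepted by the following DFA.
Processing string "0100101110":
  A --0--> A
  A --1--> B
  B --0--> C
  C --0--> A
  A --1--> B
  B --0--> C
  C --1--> B
  B --1--> D
  D --1--> D
  D --0--> C
Final state: C
Accept states: {A}
No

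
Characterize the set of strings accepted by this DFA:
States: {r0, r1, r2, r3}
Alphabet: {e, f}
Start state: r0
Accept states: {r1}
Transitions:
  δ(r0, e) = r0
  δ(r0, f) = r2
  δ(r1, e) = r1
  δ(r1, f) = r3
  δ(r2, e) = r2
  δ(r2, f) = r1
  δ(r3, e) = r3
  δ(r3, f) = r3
Testing a few strings:
  'ffff' → reject
  'e' → reject
  'ef' → reject
  'eef' → reject
State roles: r0=zero f's; r1=two f's; r2=one f; r3=≥ three f's (dead)
All strings over {e,f} containing exactly two f's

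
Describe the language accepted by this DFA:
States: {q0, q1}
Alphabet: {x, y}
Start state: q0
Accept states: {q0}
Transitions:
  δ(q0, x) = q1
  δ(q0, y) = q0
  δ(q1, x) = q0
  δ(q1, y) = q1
Testing a few strings:
  'xxy' → accept
  'xx' → accept
  'yx' → reject
  'xy' → reject
State roles: q0=even number of x's so far; q1=odd number of x's so far
All strings over {x,y} with an even number of x's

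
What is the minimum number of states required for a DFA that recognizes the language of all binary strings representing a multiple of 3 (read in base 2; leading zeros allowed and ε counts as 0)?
By Myhill–Nerode, count the distinguishable equivalence classes: three classes — residue of the binary value mod 3.
3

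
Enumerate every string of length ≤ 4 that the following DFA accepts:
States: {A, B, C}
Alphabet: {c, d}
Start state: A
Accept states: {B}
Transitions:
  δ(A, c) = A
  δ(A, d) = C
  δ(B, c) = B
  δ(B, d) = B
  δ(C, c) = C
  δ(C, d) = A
None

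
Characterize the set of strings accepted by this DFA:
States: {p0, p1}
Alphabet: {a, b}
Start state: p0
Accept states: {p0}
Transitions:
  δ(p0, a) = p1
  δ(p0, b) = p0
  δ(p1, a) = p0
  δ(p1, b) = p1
Testing a few strings:
  'a' → reject
  'ab' → reject
  'aa' → accept
  'ba' → reject
State roles: p0=even number of a's so far; p1=odd number of a's so far
All strings over {a,b} with an even number of a's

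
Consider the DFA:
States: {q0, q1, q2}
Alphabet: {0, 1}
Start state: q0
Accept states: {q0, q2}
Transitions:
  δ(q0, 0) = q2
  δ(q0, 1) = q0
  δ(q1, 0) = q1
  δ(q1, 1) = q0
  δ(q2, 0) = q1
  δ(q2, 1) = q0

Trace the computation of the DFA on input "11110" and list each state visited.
read '1': q0 → q0
  read '1': q0 → q0
  read '1': q0 → q0
  read '1': q0 → q0
  read '0': q0 → q2
q0 -> q0 -> q0 -> q0 -> q0 -> q2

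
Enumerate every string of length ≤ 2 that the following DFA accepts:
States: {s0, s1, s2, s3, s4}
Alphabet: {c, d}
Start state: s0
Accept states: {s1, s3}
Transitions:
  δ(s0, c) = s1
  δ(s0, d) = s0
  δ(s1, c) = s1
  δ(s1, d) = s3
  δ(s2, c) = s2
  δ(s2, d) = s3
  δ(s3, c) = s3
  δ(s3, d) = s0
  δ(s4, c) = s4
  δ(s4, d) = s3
c, cc, cd, dc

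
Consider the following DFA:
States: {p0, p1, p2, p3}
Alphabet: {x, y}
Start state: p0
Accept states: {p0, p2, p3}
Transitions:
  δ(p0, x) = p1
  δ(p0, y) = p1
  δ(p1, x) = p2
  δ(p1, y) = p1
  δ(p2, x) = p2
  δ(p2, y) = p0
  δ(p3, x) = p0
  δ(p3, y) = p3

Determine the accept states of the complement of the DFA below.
Complement accept states = All states \ Original accept states
= {p0, p1, p2, p3} \ {p0, p2, p3}
{p1}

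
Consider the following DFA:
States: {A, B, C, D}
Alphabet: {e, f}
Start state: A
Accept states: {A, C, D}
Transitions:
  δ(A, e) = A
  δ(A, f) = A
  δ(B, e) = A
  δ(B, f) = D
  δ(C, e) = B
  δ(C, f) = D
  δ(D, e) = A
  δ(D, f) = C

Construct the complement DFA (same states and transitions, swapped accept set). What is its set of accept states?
Complement accept states = All states \ Original accept states
= {A, B, C, D} \ {A, C, D}
{B}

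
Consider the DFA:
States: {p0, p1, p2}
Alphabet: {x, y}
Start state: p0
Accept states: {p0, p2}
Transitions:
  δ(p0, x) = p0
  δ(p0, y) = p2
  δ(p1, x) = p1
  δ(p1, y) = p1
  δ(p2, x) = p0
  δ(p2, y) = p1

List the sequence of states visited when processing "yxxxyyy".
read 'y': p0 → p2
  read 'x': p2 → p0
  read 'x': p0 → p0
  read 'x': p0 → p0
  read 'y': p0 → p2
  read 'y': p2 → p1
  read 'y': p1 → p1
p0 -> p2 -> p0 -> p0 -> p0 -> p2 -> p1 -> p1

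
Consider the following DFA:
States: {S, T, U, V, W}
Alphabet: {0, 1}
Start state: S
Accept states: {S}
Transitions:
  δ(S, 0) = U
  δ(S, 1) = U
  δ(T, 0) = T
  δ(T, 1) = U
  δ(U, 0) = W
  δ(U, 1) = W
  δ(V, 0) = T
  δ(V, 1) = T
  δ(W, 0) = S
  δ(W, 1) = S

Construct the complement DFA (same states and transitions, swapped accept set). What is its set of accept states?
Complement accept states = All states \ Original accept states
= {S, T, U, V, W} \ {S}
{T, U, V, W}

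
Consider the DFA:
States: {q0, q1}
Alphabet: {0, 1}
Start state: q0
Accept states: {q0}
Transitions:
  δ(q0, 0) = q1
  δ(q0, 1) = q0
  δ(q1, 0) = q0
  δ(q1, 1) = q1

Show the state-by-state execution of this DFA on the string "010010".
read '0': q0 → q1
  read '1': q1 → q1
  read '0': q1 → q0
  read '0': q0 → q1
  read '1': q1 → q1
  read '0': q1 → q0
q0 -> q1 -> q1 -> q0 -> q1 -> q1 -> q0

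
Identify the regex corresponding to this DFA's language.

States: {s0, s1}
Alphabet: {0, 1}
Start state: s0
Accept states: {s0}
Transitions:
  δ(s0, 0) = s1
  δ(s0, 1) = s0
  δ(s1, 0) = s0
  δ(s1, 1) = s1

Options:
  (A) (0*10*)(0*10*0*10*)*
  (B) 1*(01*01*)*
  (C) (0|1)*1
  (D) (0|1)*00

Check each option against the DFA on short strings; one disagreement eliminates an option:
  (A) (0*10*)(0*10*0*10*)*: on ε the DFA stays in s0 and accepts (s0 ∈ Accept), but the regex does not match it → eliminate
  (B) 1*(01*01*)*: agrees with the DFA on every string of length ≤ 6
  (C) (0|1)*1: on ε the DFA stays in s0 and accepts (s0 ∈ Accept), but the regex does not match it → eliminate
  (D) (0|1)*00: on ε the DFA stays in s0 and accepts (s0 ∈ Accept), but the regex does not match it → eliminate
Only (B) is consistent with the DFA.
(B) 1*(01*01*)*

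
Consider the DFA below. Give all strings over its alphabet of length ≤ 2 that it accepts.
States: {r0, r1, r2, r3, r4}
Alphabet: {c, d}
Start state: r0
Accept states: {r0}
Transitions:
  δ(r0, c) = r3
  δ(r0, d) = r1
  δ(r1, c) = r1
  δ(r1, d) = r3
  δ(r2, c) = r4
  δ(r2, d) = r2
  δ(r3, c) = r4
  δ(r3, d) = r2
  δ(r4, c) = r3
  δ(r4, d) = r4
ε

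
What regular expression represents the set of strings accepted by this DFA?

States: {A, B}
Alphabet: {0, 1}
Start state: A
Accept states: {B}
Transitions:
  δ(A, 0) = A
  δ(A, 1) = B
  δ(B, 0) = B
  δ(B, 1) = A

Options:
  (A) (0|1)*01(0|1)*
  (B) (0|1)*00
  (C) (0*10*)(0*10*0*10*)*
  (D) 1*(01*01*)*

Check each option against the DFA on short strings; one disagreement eliminates an option:
  (A) (0|1)*01(0|1)*: on '1' the DFA goes A → B and accepts (B ∈ Accept), but the regex does not match it → eliminate
  (B) (0|1)*00: on '1' the DFA goes A → B and accepts (B ∈ Accept), but the regex does not match it → eliminate
  (C) (0*10*)(0*10*0*10*)*: agrees with the DFA on every string of length ≤ 6
  (D) 1*(01*01*)*: on ε the DFA stays in A and rejects (A ∉ Accept), but the regex matches it → eliminate
Only (C) is consistent with the DFA.
(C) (0*10*)(0*10*0*10*)*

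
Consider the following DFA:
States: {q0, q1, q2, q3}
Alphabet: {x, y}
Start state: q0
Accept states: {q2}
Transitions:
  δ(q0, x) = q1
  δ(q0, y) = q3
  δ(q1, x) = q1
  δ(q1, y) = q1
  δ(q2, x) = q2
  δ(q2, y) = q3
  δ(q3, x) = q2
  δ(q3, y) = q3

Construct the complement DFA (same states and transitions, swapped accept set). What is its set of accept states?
Complement accept states = All states \ Original accept states
= {q0, q1, q2, q3} \ {q2}
{q0, q1, q3}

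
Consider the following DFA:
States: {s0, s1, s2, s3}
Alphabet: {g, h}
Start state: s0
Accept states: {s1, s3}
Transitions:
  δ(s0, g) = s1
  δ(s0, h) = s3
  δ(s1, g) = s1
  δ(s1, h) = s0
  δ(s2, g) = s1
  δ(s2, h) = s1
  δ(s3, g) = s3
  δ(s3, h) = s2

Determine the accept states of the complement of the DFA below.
Complement accept states = All states \ Original accept states
= {s0, s1, s2, s3} \ {s1, s3}
{s0, s2}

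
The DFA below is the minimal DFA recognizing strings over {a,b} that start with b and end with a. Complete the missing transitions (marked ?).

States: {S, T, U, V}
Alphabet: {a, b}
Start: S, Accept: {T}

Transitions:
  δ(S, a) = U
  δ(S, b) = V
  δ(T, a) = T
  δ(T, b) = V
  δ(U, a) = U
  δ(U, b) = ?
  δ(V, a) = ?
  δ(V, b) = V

From the language and accept set, identify what each state tracks — S: no input read; T: started with b, last symbol a; U: started with a (dead); V: started with b, last symbol b.
Each missing δ(q, a) is the state matching the new tracked value after reading a.
δ(U, b) = U; δ(V, a) = T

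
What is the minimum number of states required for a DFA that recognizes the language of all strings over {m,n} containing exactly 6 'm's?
By Myhill–Nerode, count the distinguishable equivalence classes: 8 classes — having seen 0, 1, …, 6, or >6 copies of 'm'; the count-6 class is the only accepting one and >6 is dead.
8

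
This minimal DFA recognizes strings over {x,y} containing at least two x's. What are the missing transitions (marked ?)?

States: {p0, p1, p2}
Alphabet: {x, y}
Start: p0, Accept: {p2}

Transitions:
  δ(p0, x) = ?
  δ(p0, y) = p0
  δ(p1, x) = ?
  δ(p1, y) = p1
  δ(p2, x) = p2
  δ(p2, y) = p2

From the language and accept set, identify what each state tracks — p0: zero x's seen; p1: one x seen; p2: ≥ two x's seen.
Each missing δ(q, a) is the state matching the new tracked value after reading a.
δ(p0, x) = p1; δ(p1, x) = p2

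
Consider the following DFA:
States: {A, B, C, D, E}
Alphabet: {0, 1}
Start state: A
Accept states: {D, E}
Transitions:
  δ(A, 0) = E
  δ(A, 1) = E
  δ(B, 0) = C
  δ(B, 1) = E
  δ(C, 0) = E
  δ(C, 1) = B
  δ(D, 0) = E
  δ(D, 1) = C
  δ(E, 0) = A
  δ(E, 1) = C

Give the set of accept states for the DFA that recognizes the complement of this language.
Complement accept states = All states \ Original accept states
= {A, B, C, D, E} \ {D, E}
{A, B, C}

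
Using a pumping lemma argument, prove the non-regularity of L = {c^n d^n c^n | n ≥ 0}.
Assume L is regular with pumping length p. Idea: pumping the first c-block unbalances it against the other two.
Choose s = c^p d^p c^p ∈ L (|s| = 3p ≥ p). By the pumping lemma, s = xyz with |xy| ≤ p, |y| > 0, so y = c^k with k ≥ 1, inside the first c-block. Then xy²z = c^(p+k) d^p c^p. The first block has length p+k ≠ p, so the three block lengths are no longer equal and xy²z ∉ L.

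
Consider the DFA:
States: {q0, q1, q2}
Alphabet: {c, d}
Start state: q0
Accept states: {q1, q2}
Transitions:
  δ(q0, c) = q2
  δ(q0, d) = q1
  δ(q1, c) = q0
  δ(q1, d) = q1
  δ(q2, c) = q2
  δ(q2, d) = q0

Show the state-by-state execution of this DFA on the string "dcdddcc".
read 'd': q0 → q1
  read 'c': q1 → q0
  read 'd': q0 → q1
  read 'd': q1 → q1
  read 'd': q1 → q1
  read 'c': q1 → q0
  read 'c': q0 → q2
q0 -> q1 -> q0 -> q1 -> q1 -> q1 -> q0 -> q2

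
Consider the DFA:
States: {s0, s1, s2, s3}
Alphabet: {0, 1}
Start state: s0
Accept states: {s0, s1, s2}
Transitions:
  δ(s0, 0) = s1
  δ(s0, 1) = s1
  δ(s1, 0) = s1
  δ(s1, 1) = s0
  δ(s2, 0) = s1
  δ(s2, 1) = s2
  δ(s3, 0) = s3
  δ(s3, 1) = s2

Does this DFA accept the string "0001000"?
Processing string "0001000":
  s0 --0--> s1
  s1 --0--> s1
  s1 --0--> s1
  s1 --1--> s0
  s0 --0--> s1
  s1 --0--> s1
  s1 --0--> s1
Final state: s1
Accept states: {s0, s1, s2}
Yes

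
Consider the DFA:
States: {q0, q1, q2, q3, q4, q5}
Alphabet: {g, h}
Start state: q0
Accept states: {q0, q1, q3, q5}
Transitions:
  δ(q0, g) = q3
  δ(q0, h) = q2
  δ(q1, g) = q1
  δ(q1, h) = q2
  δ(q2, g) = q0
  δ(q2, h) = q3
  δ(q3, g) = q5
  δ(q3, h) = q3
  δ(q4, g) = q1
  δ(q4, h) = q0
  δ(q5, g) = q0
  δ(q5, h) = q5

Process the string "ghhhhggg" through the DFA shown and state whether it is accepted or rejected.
Processing string "ghhhhggg":
  q0 --g--> q3
  q3 --h--> q3
  q3 --h--> q3
  q3 --h--> q3
  q3 --h--> q3
  q3 --g--> q5
  q5 --g--> q0
  q0 --g--> q3
Final state: q3
Accept states: {q0, q1, q3, q5}
Yes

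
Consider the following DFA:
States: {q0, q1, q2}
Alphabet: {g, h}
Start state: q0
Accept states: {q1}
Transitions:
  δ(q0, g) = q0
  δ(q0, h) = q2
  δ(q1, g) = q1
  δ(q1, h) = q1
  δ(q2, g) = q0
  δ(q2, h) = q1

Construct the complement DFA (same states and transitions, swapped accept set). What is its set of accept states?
Complement accept states = All states \ Original accept states
= {q0, q1, q2} \ {q1}
{q0, q2}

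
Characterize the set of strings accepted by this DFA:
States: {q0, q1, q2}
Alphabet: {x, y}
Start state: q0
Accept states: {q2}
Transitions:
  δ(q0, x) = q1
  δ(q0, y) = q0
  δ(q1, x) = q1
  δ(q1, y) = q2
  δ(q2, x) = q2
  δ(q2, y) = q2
Testing a few strings:
  'y' → reject
  'yyxy' → accept
  'xxy' → accept
  'yx' → reject
State roles: q0=no x seen yet; q1=seen a x, waiting for y; q2=substring xy seen
All strings over {x,y} containing the substring xy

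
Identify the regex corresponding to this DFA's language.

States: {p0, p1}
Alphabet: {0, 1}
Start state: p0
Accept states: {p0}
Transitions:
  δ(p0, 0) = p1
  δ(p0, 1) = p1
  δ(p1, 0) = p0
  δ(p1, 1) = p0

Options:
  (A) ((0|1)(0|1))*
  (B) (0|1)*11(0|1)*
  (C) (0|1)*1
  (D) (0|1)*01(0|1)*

Check each option against the DFA on short strings; one disagreement eliminates an option:
  (A) ((0|1)(0|1))*: agrees with the DFA on every string of length ≤ 6
  (B) (0|1)*11(0|1)*: on ε the DFA stays in p0 and accepts (p0 ∈ Accept), but the regex does not match it → eliminate
  (C) (0|1)*1: on ε the DFA stays in p0 and accepts (p0 ∈ Accept), but the regex does not match it → eliminate
  (D) (0|1)*01(0|1)*: on ε the DFA stays in p0 and accepts (p0 ∈ Accept), but the regex does not match it → eliminate
Only (A) is consistent with the DFA.
(A) ((0|1)(0|1))*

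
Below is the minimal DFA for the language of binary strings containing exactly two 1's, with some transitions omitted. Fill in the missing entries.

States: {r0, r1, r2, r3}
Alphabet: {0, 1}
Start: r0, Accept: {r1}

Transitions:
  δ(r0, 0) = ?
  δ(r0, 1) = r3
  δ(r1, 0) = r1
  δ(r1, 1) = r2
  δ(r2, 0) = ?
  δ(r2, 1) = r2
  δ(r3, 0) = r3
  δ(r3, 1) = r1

From the language and accept set, identify what each state tracks — r0: zero 1's; r1: two 1's; r2: ≥ three 1's (dead); r3: one 1.
Each missing δ(q, a) is the state matching the new tracked value after reading a.
δ(r0, 0) = r0; δ(r2, 0) = r2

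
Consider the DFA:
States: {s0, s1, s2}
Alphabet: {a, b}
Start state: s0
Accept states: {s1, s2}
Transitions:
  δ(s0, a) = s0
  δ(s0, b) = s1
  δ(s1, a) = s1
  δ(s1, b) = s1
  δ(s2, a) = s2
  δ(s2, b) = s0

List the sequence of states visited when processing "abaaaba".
read 'a': s0 → s0
  read 'b': s0 → s1
  read 'a': s1 → s1
  read 'a': s1 → s1
  read 'a': s1 → s1
  read 'b': s1 → s1
  read 'a': s1 → s1
s0 -> s0 -> s1 -> s1 -> s1 -> s1 -> s1 -> s1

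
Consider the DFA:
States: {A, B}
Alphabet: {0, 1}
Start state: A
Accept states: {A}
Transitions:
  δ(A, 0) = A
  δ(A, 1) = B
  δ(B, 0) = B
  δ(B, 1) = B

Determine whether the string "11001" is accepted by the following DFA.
Processing string "11001":
  A --1--> B
  B --1--> B
  B --0--> B
  B --0--> B
  B --1--> B
Final state: B
Accept states: {A}
No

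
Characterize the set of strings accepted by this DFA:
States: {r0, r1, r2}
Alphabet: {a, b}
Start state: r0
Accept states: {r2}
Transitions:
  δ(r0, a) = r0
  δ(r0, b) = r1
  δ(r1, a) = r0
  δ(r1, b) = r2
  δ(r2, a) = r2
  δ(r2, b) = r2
Testing a few strings:
  'b' → reject
  'aa' → reject
  'aab' → reject
  'bba' → accept
State roles: r0=no progress toward bb; r1=one trailing b; r2=substring bb seen
All strings over {a,b} containing the substring bb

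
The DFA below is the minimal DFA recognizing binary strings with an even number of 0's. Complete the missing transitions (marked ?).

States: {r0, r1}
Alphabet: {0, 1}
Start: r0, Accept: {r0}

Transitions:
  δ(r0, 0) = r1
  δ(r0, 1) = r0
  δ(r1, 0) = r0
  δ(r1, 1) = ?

From the language and accept set, identify what each state tracks — r0: even number of 0's so far; r1: odd number of 0's so far.
Each missing δ(q, a) is the state matching the new tracked value after reading a.
δ(r1, 1) = r1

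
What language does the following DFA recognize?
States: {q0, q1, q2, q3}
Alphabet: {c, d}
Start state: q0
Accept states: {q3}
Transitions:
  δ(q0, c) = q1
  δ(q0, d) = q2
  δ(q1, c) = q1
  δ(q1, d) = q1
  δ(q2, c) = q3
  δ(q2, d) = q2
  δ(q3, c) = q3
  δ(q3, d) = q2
Testing a few strings:
  'd' → reject
  'ddd' → reject
  'ccd' → reject
  'cccd' → reject
State roles: q0=no input read; q1=started with c (dead); q2=started with d, last symbol d; q3=started with d, last symbol c
All strings over {c,d} that start with d and end with c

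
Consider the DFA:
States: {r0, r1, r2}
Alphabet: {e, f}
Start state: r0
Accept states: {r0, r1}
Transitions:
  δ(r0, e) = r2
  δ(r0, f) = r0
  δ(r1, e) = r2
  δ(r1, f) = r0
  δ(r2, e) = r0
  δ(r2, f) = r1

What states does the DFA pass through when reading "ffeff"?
read 'f': r0 → r0
  read 'f': r0 → r0
  read 'e': r0 → r2
  read 'f': r2 → r1
  read 'f': r1 → r0
r0 -> r0 -> r0 -> r2 -> r1 -> r0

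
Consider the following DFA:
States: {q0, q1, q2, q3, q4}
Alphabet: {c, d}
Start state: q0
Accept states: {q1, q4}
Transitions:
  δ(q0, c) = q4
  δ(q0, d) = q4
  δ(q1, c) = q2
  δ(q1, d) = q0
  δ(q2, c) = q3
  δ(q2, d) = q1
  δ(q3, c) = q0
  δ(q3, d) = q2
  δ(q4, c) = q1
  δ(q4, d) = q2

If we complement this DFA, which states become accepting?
Complement accept states = All states \ Original accept states
= {q0, q1, q2, q3, q4} \ {q1, q4}
{q0, q2, q3}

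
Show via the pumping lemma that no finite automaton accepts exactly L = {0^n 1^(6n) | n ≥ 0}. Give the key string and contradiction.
Assume L is regular with pumping length p. Idea: pumping the 0-block breaks the 1:6 ratio.
Choose s = 0^p 1^(6p) (length 7p ≥ p). By the pumping lemma, s = xyz with |xy| ≤ p, |y| > 0, so y = 0^k with k ≥ 1. Then xy²z = 0^(p+k) 1^(6p). For this to be in L we would need 6p = 6(p+k), i.e. 6k = 0, contradicting k ≥ 1. So xy²z ∉ L.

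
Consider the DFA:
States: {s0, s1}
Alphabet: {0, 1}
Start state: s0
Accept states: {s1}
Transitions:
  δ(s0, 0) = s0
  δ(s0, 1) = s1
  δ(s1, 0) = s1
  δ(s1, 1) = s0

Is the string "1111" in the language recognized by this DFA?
Processing string "1111":
  s0 --1--> s1
  s1 --1--> s0
  s0 --1--> s1
  s1 --1--> s0
Final state: s0
Accept states: {s1}
No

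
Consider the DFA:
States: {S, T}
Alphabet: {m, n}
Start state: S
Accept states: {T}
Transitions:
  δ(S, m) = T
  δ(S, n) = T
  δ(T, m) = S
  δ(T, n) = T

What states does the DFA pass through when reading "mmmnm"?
read 'm': S → T
  read 'm': T → S
  read 'm': S → T
  read 'n': T → T
  read 'm': T → S
S -> T -> S -> T -> T -> S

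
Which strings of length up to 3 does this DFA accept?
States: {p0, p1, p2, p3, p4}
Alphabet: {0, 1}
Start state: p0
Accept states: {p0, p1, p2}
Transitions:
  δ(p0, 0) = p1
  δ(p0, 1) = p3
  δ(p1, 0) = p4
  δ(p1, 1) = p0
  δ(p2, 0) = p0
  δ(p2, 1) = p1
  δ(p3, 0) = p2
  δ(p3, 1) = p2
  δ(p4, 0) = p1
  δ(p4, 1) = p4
ε, 0, 01, 10, 11, 000, 010, 100, 101, 110, 111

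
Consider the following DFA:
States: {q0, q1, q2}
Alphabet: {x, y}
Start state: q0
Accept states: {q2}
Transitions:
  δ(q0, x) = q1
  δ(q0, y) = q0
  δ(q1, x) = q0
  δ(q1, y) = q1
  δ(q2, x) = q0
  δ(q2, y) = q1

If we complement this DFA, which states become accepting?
Complement accept states = All states \ Original accept states
= {q0, q1, q2} \ {q2}
{q0, q1}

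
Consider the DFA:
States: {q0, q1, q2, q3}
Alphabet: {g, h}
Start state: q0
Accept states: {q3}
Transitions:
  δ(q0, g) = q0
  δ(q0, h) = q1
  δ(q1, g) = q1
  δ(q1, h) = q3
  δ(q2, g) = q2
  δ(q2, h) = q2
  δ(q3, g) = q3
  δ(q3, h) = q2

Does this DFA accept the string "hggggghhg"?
Processing string "hggggghhg":
  q0 --h--> q1
  q1 --g--> q1
  q1 --g--> q1
  q1 --g--> q1
  q1 --g--> q1
  q1 --g--> q1
  q1 --h--> q3
  q3 --h--> q2
  q2 --g--> q2
Final state: q2
Accept states: {q3}
No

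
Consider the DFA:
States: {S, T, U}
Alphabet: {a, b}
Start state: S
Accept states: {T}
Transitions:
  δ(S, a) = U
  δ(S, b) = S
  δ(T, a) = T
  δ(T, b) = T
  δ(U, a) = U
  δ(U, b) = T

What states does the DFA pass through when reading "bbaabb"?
read 'b': S → S
  read 'b': S → S
  read 'a': S → U
  read 'a': U → U
  read 'b': U → T
  read 'b': T → T
S -> S -> S -> U -> U -> T -> T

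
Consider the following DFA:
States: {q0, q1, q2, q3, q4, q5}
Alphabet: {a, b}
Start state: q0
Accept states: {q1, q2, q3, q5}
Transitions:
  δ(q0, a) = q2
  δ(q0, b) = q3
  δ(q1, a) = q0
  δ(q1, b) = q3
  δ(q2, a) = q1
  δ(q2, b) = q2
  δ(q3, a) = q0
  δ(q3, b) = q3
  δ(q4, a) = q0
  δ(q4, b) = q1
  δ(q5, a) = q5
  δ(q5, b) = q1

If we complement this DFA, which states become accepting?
Complement accept states = All states \ Original accept states
= {q0, q1, q2, q3, q4, q5} \ {q1, q2, q3, q5}
{q0, q4}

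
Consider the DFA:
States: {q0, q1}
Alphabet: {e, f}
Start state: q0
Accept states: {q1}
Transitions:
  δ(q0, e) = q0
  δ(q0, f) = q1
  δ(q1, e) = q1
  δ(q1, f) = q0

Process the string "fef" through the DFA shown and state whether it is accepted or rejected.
Processing string "fef":
  q0 --f--> q1
  q1 --e--> q1
  q1 --f--> q0
Final state: q0
Accept states: {q1}
No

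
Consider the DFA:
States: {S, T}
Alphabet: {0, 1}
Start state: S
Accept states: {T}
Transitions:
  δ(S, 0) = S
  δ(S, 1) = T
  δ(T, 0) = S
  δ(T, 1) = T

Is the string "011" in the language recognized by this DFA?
Processing string "011":
  S --0--> S
  S --1--> T
  T --1--> T
Final state: T
Accept states: {T}
Yes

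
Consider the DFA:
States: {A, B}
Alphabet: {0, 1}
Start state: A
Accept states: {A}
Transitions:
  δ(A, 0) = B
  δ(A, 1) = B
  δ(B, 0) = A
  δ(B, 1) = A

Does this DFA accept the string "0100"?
Processing string "0100":
  A --0--> B
  B --1--> A
  A --0--> B
  B --0--> A
Final state: A
Accept states: {A}
Yes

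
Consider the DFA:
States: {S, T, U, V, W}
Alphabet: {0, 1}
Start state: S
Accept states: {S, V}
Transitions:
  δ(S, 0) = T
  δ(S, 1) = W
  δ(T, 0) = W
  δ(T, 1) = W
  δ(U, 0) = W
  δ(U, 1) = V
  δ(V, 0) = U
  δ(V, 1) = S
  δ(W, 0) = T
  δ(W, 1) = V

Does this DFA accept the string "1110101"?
Processing string "1110101":
  S --1--> W
  W --1--> V
  V --1--> S
  S --0--> T
  T --1--> W
  W --0--> T
  T --1--> W
Final state: W
Accept states: {S, V}
No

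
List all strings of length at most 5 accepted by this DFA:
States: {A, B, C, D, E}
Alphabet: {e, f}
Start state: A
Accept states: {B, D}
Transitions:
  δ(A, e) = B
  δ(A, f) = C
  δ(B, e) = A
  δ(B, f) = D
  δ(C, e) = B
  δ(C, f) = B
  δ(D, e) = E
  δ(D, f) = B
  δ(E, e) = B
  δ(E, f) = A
e, ef, fe, ff, eee, eff, fef, fff, eeef, eefe, eeff, efee, efff, feee, feff, ffee, ffff, eeeee, eeeff, eefef, eefff, efeef, efefe, effee, effff, feeef, feefe, feeff, fefee, fefff, ffeef, ffefe, ffeff, fffee, fffff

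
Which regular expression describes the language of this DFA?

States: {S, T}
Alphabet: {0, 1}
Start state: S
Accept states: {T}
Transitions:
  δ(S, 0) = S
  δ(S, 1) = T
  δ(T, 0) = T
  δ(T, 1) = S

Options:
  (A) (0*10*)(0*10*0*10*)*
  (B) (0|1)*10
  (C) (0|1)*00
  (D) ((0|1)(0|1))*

Check each option against the DFA on short strings; one disagreement eliminates an option:
  (A) (0*10*)(0*10*0*10*)*: agrees with the DFA on every string of length ≤ 6
  (B) (0|1)*10: on '1' the DFA goes S → T and accepts (T ∈ Accept), but the regex does not match it → eliminate
  (C) (0|1)*00: on '1' the DFA goes S → T and accepts (T ∈ Accept), but the regex does not match it → eliminate
  (D) ((0|1)(0|1))*: on ε the DFA stays in S and rejects (S ∉ Accept), but the regex matches it → eliminate
Only (A) is consistent with the DFA.
(A) (0*10*)(0*10*0*10*)*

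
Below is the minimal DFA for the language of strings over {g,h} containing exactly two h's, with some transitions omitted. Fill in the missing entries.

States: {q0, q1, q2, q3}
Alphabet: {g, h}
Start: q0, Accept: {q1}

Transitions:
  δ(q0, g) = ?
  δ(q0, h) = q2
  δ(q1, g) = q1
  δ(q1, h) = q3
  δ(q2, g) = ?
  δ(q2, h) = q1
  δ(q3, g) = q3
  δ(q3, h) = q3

From the language and accept set, identify what each state tracks — q0: zero h's; q1: two h's; q2: one h; q3: ≥ three h's (dead).
Each missing δ(q, a) is the state matching the new tracked value after reading a.
δ(q0, g) = q0; δ(q2, g) = q2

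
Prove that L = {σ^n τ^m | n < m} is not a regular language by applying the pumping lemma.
Assume L is regular with pumping length p. Idea: pumping up the σ-block makes the σ-count reach the τ-count.
Choose s = σ^p τ^(p+1) ∈ L. By the pumping lemma, s = xyz with |xy| ≤ p, |y| > 0, so y = σ^k with k ≥ 1. Then xy²z = σ^(p+k) τ^(p+1). Since p+k ≥ p+1, the number of σ's is no longer strictly less than the number of τ's, so xy²z ∉ L.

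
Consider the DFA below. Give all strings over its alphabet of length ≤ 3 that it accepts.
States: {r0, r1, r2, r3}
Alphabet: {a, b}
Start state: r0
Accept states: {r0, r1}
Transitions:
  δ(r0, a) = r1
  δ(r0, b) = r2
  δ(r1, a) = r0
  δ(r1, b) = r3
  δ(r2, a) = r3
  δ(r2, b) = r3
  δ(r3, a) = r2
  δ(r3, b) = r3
ε, a, aa, aaa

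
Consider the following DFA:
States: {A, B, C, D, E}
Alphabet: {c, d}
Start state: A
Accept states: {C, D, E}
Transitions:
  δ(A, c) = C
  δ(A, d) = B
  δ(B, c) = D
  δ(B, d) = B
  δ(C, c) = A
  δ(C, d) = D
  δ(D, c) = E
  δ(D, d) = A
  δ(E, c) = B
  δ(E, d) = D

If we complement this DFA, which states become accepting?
Complement accept states = All states \ Original accept states
= {A, B, C, D, E} \ {C, D, E}
{A, B}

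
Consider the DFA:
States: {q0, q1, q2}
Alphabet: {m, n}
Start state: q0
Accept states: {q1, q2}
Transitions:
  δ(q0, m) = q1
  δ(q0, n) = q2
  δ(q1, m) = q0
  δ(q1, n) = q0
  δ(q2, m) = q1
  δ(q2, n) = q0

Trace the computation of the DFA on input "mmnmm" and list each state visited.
read 'm': q0 → q1
  read 'm': q1 → q0
  read 'n': q0 → q2
  read 'm': q2 → q1
  read 'm': q1 → q0
q0 -> q1 -> q0 -> q2 -> q1 -> q0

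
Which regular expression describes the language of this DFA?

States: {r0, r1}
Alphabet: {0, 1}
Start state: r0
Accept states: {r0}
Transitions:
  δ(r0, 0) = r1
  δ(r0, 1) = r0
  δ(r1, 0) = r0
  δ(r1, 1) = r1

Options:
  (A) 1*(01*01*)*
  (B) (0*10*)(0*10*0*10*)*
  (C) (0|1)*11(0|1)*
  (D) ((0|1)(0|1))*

Check each option against the DFA on short strings; one disagreement eliminates an option:
  (A) 1*(01*01*)*: agrees with the DFA on every string of length ≤ 6
  (B) (0*10*)(0*10*0*10*)*: on ε the DFA stays in r0 and accepts (r0 ∈ Accept), but the regex does not match it → eliminate
  (C) (0|1)*11(0|1)*: on ε the DFA stays in r0 and accepts (r0 ∈ Accept), but the regex does not match it → eliminate
  (D) ((0|1)(0|1))*: on '1' the DFA goes r0 → r0 and accepts (r0 ∈ Accept), but the regex does not match it → eliminate
Only (A) is consistent with the DFA.
(A) 1*(01*01*)*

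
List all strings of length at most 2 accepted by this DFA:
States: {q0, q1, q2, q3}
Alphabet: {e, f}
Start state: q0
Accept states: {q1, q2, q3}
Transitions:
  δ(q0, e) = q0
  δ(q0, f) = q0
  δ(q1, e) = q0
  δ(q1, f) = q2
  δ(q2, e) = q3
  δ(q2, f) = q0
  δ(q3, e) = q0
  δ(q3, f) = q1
None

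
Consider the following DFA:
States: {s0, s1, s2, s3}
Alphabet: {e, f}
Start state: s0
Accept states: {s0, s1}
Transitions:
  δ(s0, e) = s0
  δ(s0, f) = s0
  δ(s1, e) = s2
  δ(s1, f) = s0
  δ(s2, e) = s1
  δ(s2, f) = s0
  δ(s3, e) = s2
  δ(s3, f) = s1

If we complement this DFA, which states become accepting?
Complement accept states = All states \ Original accept states
= {s0, s1, s2, s3} \ {s0, s1}
{s2, s3}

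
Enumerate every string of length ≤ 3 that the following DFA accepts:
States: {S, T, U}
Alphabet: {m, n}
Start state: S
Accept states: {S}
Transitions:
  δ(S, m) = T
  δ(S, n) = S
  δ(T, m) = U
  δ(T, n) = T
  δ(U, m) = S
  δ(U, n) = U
ε, n, nn, mmm, nnn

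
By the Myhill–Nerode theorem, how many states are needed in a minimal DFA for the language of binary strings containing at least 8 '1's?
By Myhill–Nerode, count the distinguishable equivalence classes: 9 classes — having seen 0, 1, …, 7, or ≥8 copies of '1'; any two classes i < j (j ≤ 8) are distinguished by the string 1^(8−j), which takes class j to 8 copies (accepted) but leaves class i below 8 (rejected).
9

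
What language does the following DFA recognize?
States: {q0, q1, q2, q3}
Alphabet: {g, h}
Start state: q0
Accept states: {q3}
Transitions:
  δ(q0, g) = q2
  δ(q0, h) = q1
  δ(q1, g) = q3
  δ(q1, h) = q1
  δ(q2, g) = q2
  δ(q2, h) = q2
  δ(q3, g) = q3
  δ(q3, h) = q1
Testing a few strings:
  'ghgg' → reject
  'h' → reject
  'gggh' → reject
  'hhg' → accept
State roles: q0=no input read; q1=started with h, last symbol h; q2=started with g (dead); q3=started with h, last symbol g
All strings over {g,h} that start with h and end with g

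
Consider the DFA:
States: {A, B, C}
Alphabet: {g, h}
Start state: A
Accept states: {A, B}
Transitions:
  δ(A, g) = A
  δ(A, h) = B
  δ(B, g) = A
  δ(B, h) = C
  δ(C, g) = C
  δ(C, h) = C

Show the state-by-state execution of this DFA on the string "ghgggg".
read 'g': A → A
  read 'h': A → B
  read 'g': B → A
  read 'g': A → A
  read 'g': A → A
  read 'g': A → A
A -> A -> B -> A -> A -> A -> A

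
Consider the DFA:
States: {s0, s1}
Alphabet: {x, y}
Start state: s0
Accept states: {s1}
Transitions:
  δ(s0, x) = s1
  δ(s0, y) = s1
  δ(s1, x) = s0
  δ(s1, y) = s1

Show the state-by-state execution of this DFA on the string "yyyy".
read 'y': s0 → s1
  read 'y': s1 → s1
  read 'y': s1 → s1
  read 'y': s1 → s1
s0 -> s1 -> s1 -> s1 -> s1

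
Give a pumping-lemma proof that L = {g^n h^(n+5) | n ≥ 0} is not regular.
Assume L is regular with pumping length p. Idea: pumping the g-block breaks the fixed offset of 5.
Choose s = g^p h^(p+5) ∈ L. By the pumping lemma, s = xyz with |xy| ≤ p, |y| > 0, so y = g^k with k ≥ 1. Then xy²z = g^(p+k) h^(p+5). For this to be in L we would need p+5 = (p+k)+5, i.e. k = 0, contradicting k ≥ 1. So xy²z ∉ L.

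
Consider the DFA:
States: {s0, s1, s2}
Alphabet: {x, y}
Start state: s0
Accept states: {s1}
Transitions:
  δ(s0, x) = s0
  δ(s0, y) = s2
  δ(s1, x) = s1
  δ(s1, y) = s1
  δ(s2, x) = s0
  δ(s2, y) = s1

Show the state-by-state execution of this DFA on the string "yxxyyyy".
read 'y': s0 → s2
  read 'x': s2 → s0
  read 'x': s0 → s0
  read 'y': s0 → s2
  read 'y': s2 → s1
  read 'y': s1 → s1
  read 'y': s1 → s1
s0 -> s2 -> s0 -> s0 -> s2 -> s1 -> s1 -> s1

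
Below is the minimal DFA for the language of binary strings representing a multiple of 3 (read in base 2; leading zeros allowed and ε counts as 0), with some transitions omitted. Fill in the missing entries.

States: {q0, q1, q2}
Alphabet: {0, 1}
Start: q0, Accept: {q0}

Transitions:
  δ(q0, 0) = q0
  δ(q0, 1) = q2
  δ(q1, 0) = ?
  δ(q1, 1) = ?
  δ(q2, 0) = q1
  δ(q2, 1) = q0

From the language and accept set, identify what each state tracks — q0: value ≡ 0 (mod 3); q1: value ≡ 2 (mod 3); q2: value ≡ 1 (mod 3).
Each missing δ(q, a) is the state matching the new tracked value after reading a.
δ(q1, 0) = q2; δ(q1, 1) = q1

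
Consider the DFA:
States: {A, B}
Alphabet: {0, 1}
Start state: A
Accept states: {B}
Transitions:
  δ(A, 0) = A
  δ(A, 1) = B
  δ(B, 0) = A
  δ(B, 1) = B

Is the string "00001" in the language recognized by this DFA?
Processing string "00001":
  A --0--> A
  A --0--> A
  A --0--> A
  A --0--> A
  A --1--> B
Final state: B
Accept states: {B}
Yes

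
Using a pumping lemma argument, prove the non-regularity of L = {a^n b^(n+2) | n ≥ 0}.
Assume L is regular with pumping length p. Idea: pumping the a-block breaks the fixed offset of 2.
Choose s = a^p b^(p+2) ∈ L. By the pumping lemma, s = xyz with |xy| ≤ p, |y| > 0, so y = a^k with k ≥ 1. Then xy²z = a^(p+k) b^(p+2). For this to be in L we would need p+2 = (p+k)+2, i.e. k = 0, contradicting k ≥ 1. So xy²z ∉ L.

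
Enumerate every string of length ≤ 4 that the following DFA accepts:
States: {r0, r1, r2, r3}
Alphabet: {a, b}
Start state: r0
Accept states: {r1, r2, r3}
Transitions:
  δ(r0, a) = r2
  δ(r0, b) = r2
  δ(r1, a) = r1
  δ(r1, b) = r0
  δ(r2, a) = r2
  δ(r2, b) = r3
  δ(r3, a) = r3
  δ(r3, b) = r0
a, b, aa, ab, ba, bb, aaa, aab, aba, baa, bab, bba, aaaa, aaab, aaba, abaa, abba, abbb, baaa, baab, baba, bbaa, bbba, bbbb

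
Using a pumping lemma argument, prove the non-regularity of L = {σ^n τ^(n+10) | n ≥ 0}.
Assume L is regular with pumping length p. Idea: pumping the σ-block breaks the fixed offset of 10.
Choose s = σ^p τ^(p+10) ∈ L. By the pumping lemma, s = xyz with |xy| ≤ p, |y| > 0, so y = σ^k with k ≥ 1. Then xy²z = σ^(p+k) τ^(p+10). For this to be in L we would need p+10 = (p+k)+10, i.e. k = 0, contradicting k ≥ 1. So xy²z ∉ L.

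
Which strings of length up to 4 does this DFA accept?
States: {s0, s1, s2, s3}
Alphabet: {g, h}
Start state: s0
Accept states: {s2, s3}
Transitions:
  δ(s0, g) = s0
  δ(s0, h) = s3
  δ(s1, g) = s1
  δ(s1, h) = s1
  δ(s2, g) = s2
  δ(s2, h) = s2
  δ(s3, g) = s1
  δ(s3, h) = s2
h, gh, hh, ggh, ghh, hhg, hhh, gggh, gghh, ghhg, ghhh, hhgg, hhgh, hhhg, hhhh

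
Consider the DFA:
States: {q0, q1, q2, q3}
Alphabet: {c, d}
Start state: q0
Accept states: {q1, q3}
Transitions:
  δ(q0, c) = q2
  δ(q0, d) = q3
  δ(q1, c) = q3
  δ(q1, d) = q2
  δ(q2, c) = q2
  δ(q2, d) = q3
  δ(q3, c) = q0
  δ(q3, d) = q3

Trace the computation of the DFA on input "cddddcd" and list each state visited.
read 'c': q0 → q2
  read 'd': q2 → q3
  read 'd': q3 → q3
  read 'd': q3 → q3
  read 'd': q3 → q3
  read 'c': q3 → q0
  read 'd': q0 → q3
q0 -> q2 -> q3 -> q3 -> q3 -> q3 -> q0 -> q3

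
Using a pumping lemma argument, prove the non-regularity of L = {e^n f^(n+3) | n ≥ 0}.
Assume L is regular with pumping length p. Idea: pumping the e-block breaks the fixed offset of 3.
Choose s = e^p f^(p+3) ∈ L. By the pumping lemma, s = xyz with |xy| ≤ p, |y| > 0, so y = e^k with k ≥ 1. Then xy²z = e^(p+k) f^(p+3). For this to be in L we would need p+3 = (p+k)+3, i.e. k = 0, contradicting k ≥ 1. So xy²z ∉ L.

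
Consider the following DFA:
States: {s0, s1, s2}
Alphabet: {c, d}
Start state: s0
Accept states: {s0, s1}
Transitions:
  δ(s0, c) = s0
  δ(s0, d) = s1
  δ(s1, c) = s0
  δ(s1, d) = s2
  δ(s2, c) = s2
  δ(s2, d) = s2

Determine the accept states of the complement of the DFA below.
Complement accept states = All states \ Original accept states
= {s0, s1, s2} \ {s0, s1}
{s2}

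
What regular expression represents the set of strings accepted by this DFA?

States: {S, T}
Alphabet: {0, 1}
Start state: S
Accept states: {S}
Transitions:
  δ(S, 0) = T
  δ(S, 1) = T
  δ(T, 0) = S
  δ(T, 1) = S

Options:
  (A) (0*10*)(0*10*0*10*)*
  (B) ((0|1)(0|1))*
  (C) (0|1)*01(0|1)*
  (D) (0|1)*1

Check each option against the DFA on short strings; one disagreement eliminates an option:
  (A) (0*10*)(0*10*0*10*)*: on ε the DFA stays in S and accepts (S ∈ Accept), but the regex does not match it → eliminate
  (B) ((0|1)(0|1))*: agrees with the DFA on every string of length ≤ 6
  (C) (0|1)*01(0|1)*: on ε the DFA stays in S and accepts (S ∈ Accept), but the regex does not match it → eliminate
  (D) (0|1)*1: on ε the DFA stays in S and accepts (S ∈ Accept), but the regex does not match it → eliminate
Only (B) is consistent with the DFA.
(B) ((0|1)(0|1))*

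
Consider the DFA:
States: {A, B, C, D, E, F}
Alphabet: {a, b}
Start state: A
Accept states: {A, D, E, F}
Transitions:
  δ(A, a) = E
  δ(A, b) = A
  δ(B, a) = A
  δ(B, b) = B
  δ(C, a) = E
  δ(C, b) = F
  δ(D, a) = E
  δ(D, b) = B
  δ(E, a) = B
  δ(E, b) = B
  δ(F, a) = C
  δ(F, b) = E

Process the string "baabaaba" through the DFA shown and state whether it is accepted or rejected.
Processing string "baabaaba":
  A --b--> A
  A --a--> E
  E --a--> B
  B --b--> B
  B --a--> A
  A --a--> E
  E --b--> B
  B --a--> A
Final state: A
Accept states: {A, D, E, F}
Yes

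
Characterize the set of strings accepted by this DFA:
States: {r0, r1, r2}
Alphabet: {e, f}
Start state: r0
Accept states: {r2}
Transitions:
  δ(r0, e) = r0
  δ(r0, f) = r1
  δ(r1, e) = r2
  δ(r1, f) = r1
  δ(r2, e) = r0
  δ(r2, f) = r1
Testing a few strings:
  'efff' → reject
  'ee' → reject
  'f' → reject
  'eff' → reject
State roles: r0=no suffix match; r1=one trailing f; r2=suffix is fe
All strings over {e,f} ending with fe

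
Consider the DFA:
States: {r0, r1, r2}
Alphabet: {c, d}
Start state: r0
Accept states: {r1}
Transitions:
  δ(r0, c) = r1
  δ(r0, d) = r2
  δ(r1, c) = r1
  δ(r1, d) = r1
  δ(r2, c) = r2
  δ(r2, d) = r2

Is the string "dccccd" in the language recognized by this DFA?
Processing string "dccccd":
  r0 --d--> r2
  r2 --c--> r2
  r2 --c--> r2
  r2 --c--> r2
  r2 --c--> r2
  r2 --d--> r2
Final state: r2
Accept states: {r1}
No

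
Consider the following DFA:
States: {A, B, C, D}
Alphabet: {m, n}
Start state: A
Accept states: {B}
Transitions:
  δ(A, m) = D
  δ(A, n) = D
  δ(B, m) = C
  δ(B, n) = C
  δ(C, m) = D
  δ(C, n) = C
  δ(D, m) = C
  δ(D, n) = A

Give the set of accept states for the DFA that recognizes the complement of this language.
Complement accept states = All states \ Original accept states
= {A, B, C, D} \ {B}
{A, C, D}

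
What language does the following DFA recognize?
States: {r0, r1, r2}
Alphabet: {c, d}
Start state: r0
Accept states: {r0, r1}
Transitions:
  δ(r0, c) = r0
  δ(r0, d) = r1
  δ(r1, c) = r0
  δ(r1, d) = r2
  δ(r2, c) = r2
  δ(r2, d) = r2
Testing a few strings:
  'dc' → accept
  'dccd' → accept
  'cc' → accept
  'd' → accept
State roles: r0=last symbol not d (ok); r1=last symbol d (ok); r2=saw dd (dead)
All strings over {c,d} with no two consecutive d's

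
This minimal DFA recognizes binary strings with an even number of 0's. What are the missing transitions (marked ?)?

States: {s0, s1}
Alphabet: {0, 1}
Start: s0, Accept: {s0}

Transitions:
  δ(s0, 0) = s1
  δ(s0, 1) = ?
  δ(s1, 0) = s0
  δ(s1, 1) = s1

From the language and accept set, identify what each state tracks — s0: even number of 0's so far; s1: odd number of 0's so far.
Each missing δ(q, a) is the state matching the new tracked value after reading a.
δ(s0, 1) = s0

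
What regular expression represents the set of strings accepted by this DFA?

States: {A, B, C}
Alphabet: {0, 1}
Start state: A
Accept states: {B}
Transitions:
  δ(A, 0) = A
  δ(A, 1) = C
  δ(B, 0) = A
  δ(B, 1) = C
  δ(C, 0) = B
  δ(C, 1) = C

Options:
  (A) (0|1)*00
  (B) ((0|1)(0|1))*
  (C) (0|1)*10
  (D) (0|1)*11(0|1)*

Check each option against the DFA on short strings; one disagreement eliminates an option:
  (A) (0|1)*00: on '00' the DFA goes A → A → A and rejects (A ∉ Accept), but the regex matches it → eliminate
  (B) ((0|1)(0|1))*: on ε the DFA stays in A and rejects (A ∉ Accept), but the regex matches it → eliminate
  (C) (0|1)*10: agrees with the DFA on every string of length ≤ 6
  (D) (0|1)*11(0|1)*: on '10' the DFA goes A → C → B and accepts (B ∈ Accept), but the regex does not match it → eliminate
Only (C) is consistent with the DFA.
(C) (0|1)*10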